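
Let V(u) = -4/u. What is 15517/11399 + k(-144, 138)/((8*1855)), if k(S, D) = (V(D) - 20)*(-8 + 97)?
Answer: 7243366559/5836060020 ≈ 1.2411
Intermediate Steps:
k(S, D) = -1780 - 356/D (k(S, D) = (-4/D - 20)*(-8 + 97) = (-20 - 4/D)*89 = -1780 - 356/D)
15517/11399 + k(-144, 138)/((8*1855)) = 15517/11399 + (-1780 - 356/138)/((8*1855)) = 15517*(1/11399) + (-1780 - 356*1/138)/14840 = 15517/11399 + (-1780 - 178/69)*(1/14840) = 15517/11399 - 122998/69*1/14840 = 15517/11399 - 61499/511980 = 7243366559/5836060020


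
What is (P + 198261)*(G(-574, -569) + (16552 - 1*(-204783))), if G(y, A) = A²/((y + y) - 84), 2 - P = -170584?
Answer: 100459522644273/1232 ≈ 8.1542e+10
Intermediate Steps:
P = 170586 (P = 2 - 1*(-170584) = 2 + 170584 = 170586)
G(y, A) = A²/(-84 + 2*y) (G(y, A) = A²/(2*y - 84) = A²/(-84 + 2*y))
(P + 198261)*(G(-574, -569) + (16552 - 1*(-204783))) = (170586 + 198261)*((½)*(-569)²/(-42 - 574) + (16552 - 1*(-204783))) = 368847*((½)*323761/(-616) + (16552 + 204783)) = 368847*((½)*323761*(-1/616) + 221335) = 368847*(-323761/1232 + 221335) = 368847*(272360959/1232) = 100459522644273/1232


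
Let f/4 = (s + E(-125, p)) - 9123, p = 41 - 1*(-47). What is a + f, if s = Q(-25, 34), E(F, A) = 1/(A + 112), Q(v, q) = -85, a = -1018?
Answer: -1892499/50 ≈ -37850.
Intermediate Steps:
p = 88 (p = 41 + 47 = 88)
E(F, A) = 1/(112 + A)
s = -85
f = -1841599/50 (f = 4*((-85 + 1/(112 + 88)) - 9123) = 4*((-85 + 1/200) - 9123) = 4*(-16999/200 - 9123) = 4*(-1841599/200) = -1841599/50 ≈ -36832.)
a + f = -1018 - 1841599/50 = -1892499/50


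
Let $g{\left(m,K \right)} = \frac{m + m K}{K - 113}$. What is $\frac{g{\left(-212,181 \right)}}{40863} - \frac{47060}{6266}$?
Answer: $- \frac{23767532}{3158787} \approx -7.5243$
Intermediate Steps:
$g{\left(m,K \right)} = \frac{m + K m}{-113 + K}$
$\frac{g{\left(-212,181 \right)}}{40863} - \frac{47060}{6266} = \frac{\left(-212\right) \frac{1}{-113 + 181} \left(1 + 181\right)}{40863} - \frac{47060}{6266} = \left(-212\right) \frac{1}{68} \cdot 182 \cdot \frac{1}{40863} - \frac{1810}{241} = \left(- \frac{9646}{17}\right) \frac{1}{40863} - \frac{1810}{241} = - \frac{182}{13107} - \frac{1810}{241} = - \frac{23767532}{3158787}$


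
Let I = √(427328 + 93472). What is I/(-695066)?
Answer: -10*√1302/347533 ≈ -0.0010383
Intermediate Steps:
I = 20*√1302 (I = √520800 = 20*√1302 ≈ 721.67)
I/(-695066) = (20*√1302)/(-695066) = (20*√1302)*(-1/695066) = -10*√1302/347533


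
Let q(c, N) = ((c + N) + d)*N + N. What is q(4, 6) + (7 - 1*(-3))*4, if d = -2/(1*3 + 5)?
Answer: 209/2 ≈ 104.50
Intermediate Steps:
d = -¼ (d = -2/(3 + 5) = -2/8 = -2*⅛ = -¼ ≈ -0.25000)
q(c, N) = N + N*(-¼ + N + c) (q(c, N) = ((c + N) - ¼)*N + N = ((N + c) - ¼)*N + N = (-¼ + N + c)*N + N = N*(-¼ + N + c) + N = N + N*(-¼ + N + c))
q(4, 6) + (7 - 1*(-3))*4 = (¼)*6*(3 + 4*6 + 4*4) + (7 - 1*(-3))*4 = (¼)*6*(3 + 24 + 16) + (7 + 3)*4 = (¼)*6*43 + 10*4 = 129/2 + 40 = 209/2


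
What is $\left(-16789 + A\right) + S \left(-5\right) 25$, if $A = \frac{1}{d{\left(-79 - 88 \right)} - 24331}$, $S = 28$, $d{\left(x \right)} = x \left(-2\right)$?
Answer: $- \frac{486875134}{23997} \approx -20289.0$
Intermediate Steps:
$d{\left(x \right)} = - 2 x$
$A = - \frac{1}{23997}$ ($A = \frac{1}{- 2 \left(-79 - 88\right) - 24331} = \frac{1}{\left(-2\right) \left(-167\right) - 24331} = \frac{1}{334 - 24331} = \frac{1}{-23997} = - \frac{1}{23997} \approx -4.1672 \cdot 10^{-5}$)
$\left(-16789 + A\right) + S \left(-5\right) 25 = \left(-16789 - \frac{1}{23997}\right) + 28 \left(-5\right) 25 = - \frac{402885634}{23997} - 3500 = - \frac{486875134}{23997}$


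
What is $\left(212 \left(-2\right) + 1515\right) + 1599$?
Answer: $2690$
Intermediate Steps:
$\left(212 \left(-2\right) + 1515\right) + 1599 = \left(-424 + 1515\right) + 1599 = 1091 + 1599 = 2690$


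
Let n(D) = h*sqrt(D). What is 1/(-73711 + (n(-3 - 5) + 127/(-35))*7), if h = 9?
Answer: -307235/22654535154 - 175*I*sqrt(2)/7551511718 ≈ -1.3562e-5 - 3.2773e-8*I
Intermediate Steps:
n(D) = 9*sqrt(D)
1/(-73711 + (n(-3 - 5) + 127/(-35))*7) = 1/(-73711 + (9*sqrt(-3 - 5) + 127/(-35))*7) = 1/(-73711 + (9*sqrt(-8) + 127*(-1/35))*7) = 1/(-73711 + (9*(2*I*sqrt(2)) - 127/35)*7) = 1/(-73711 + (18*I*sqrt(2) - 127/35)*7) = 1/(-73711 + (-127/35 + 18*I*sqrt(2))*7) = 1/(-73711 + (-127/5 + 126*I*sqrt(2))) = 1/(-368682/5 + 126*I*sqrt(2))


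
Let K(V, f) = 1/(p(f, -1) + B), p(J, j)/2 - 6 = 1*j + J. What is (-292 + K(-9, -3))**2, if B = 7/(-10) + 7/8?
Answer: 2374028176/27889 ≈ 85124.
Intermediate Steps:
B = 7/40 (B = 7*(-1/10) + 7*(1/8) = -7/10 + 7/8 = 7/40 ≈ 0.17500)
p(J, j) = 12 + 2*J + 2*j (p(J, j) = 12 + 2*(1*j + J) = 12 + 2*(j + J) = 12 + 2*(J + j) = 12 + (2*J + 2*j) = 12 + 2*J + 2*j)
K(V, f) = 1/(407/40 + 2*f) (K(V, f) = 1/((12 + 2*f + 2*(-1)) + 7/40) = 1/((12 + 2*f - 2) + 7/40) = 1/((10 + 2*f) + 7/40) = 1/(407/40 + 2*f))
(-292 + K(-9, -3))**2 = (-292 + 40/(407 + 80*(-3)))**2 = (-292 + 40/(407 - 240))**2 = (-292 + 40/167)**2 = (-48724/167)**2 = 2374028176/27889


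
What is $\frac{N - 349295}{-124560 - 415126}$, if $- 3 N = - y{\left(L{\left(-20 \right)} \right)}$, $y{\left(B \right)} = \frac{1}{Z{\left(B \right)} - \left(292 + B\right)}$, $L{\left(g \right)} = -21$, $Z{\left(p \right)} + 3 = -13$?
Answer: $\frac{150371498}{232334823} \approx 0.64722$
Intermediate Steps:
$Z{\left(p \right)} = -16$ ($Z{\left(p \right)} = -3 - 13 = -16$)
$y{\left(B \right)} = \frac{1}{-308 - B}$ ($y{\left(B \right)} = \frac{1}{-16 - \left(292 + B\right)} = \frac{1}{-308 - B}$)
$N = - \frac{1}{861}$ ($N = - \frac{\left(-1\right) \left(- \frac{1}{308 - 21}\right)}{3} = - \frac{\left(-1\right) \left(- \frac{1}{287}\right)}{3} = \left(- \frac{1}{3}\right) \frac{1}{287} = - \frac{1}{861} \approx -0.0011614$)
$\frac{N - 349295}{-124560 - 415126} = \frac{- \frac{1}{861} - 349295}{-124560 - 415126} = - \frac{300742996}{861 \left(-539686\right)} = \left(- \frac{300742996}{861}\right) \left(- \frac{1}{539686}\right) = \frac{150371498}{232334823}$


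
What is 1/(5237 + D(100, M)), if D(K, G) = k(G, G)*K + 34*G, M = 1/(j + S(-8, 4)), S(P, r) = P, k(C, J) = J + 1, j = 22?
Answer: 7/37426 ≈ 0.00018704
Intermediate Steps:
k(C, J) = 1 + J
M = 1/14 (M = 1/(22 - 8) = 1/14 ≈ 0.071429)
D(K, G) = 34*G + K*(1 + G) (D(K, G) = (1 + G)*K + 34*G = K*(1 + G) + 34*G = 34*G + K*(1 + G))
1/(5237 + D(100, M)) = 1/(5237 + (34*(1/14) + 100*(1 + 1/14))) = 1/(5237 + (17/7 + 100*(15/14))) = 1/(5237 + (17/7 + 750/7)) = 1/(5237 + 767/7) = 1/(37426/7) = 7/37426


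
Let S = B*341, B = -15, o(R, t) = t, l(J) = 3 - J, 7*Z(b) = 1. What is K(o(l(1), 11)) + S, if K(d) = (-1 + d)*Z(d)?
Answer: -35795/7 ≈ -5113.6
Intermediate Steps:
Z(b) = 1/7 (Z(b) = (1/7)*1 = 1/7)
K(d) = -1/7 + d/7 (K(d) = (-1 + d)*(1/7) = -1/7 + d/7)
S = -5115 (S = -15*341 = -5115)
K(o(l(1), 11)) + S = (-1/7 + (1/7)*11) - 5115 = (-1/7 + 11/7) - 5115 = 10/7 - 5115 = -35795/7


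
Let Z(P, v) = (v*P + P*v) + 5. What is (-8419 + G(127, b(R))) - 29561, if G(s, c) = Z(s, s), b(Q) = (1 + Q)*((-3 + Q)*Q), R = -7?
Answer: -5717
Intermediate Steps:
Z(P, v) = 5 + 2*P*v (Z(P, v) = (P*v + P*v) + 5 = 2*P*v + 5 = 5 + 2*P*v)
b(Q) = Q*(1 + Q)*(-3 + Q) (b(Q) = (1 + Q)*(Q*(-3 + Q)) = Q*(1 + Q)*(-3 + Q))
G(s, c) = 5 + 2*s**2 (G(s, c) = 5 + 2*s*s = 5 + 2*s**2)
(-8419 + G(127, b(R))) - 29561 = (-8419 + (5 + 2*127**2)) - 29561 = (-8419 + (5 + 2*16129)) - 29561 = (-8419 + (5 + 32258)) - 29561 = (-8419 + 32263) - 29561 = 23844 - 29561 = -5717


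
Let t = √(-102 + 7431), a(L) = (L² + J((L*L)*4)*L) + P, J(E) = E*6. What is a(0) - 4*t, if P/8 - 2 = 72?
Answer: 592 - 4*√7329 ≈ 249.56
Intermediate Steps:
J(E) = 6*E
P = 592 (P = 16 + 8*72 = 16 + 576 = 592)
a(L) = 592 + L² + 24*L³ (a(L) = (L² + (6*((L*L)*4))*L) + 592 = (L² + (6*(L²*4))*L) + 592 = (L² + (6*(4*L²))*L) + 592 = (L² + (24*L²)*L) + 592 = (L² + 24*L³) + 592 = 592 + L² + 24*L³)
t = √7329 ≈ 85.610
a(0) - 4*t = (592 + 0² + 24*0³) - 4*√7329 = (592 + 0 + 24*0) - 4*√7329 = (592 + 0 + 0) - 4*√7329 = 592 - 4*√7329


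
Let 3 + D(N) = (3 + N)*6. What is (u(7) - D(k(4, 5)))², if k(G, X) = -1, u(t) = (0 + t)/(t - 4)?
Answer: 400/9 ≈ 44.444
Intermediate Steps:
u(t) = t/(-4 + t)
D(N) = 15 + 6*N (D(N) = -3 + (3 + N)*6 = -3 + (18 + 6*N) = 15 + 6*N)
(u(7) - D(k(4, 5)))² = (7/(-4 + 7) - (15 + 6*(-1)))² = (7/3 - (15 - 6))² = (7*(⅓) - 1*9)² = (7/3 - 9)² = (-20/3)² = 400/9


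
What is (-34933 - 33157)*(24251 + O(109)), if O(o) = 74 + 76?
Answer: -1661464090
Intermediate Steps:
O(o) = 150
(-34933 - 33157)*(24251 + O(109)) = (-34933 - 33157)*(24251 + 150) = -68090*24401 = -1661464090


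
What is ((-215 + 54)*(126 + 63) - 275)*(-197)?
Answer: 6048688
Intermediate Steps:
((-215 + 54)*(126 + 63) - 275)*(-197) = (-161*189 - 275)*(-197) = (-30429 - 275)*(-197) = -30704*(-197) = 6048688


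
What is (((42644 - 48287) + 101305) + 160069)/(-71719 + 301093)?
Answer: 255731/229374 ≈ 1.1149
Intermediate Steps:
(((42644 - 48287) + 101305) + 160069)/(-71719 + 301093) = ((-5643 + 101305) + 160069)/229374 = (95662 + 160069)*(1/229374) = 255731*(1/229374) = 255731/229374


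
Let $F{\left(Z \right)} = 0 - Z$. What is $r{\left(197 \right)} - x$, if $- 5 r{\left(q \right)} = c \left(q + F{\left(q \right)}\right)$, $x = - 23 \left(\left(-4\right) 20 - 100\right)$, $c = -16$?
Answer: $-4140$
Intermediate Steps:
$F{\left(Z \right)} = - Z$
$x = 4140$ ($x = - 23 \left(-80 - 100\right) = \left(-23\right) \left(-180\right) = 4140$)
$r{\left(q \right)} = 0$ ($r{\left(q \right)} = - \frac{\left(-16\right) \left(q - q\right)}{5} = - \frac{\left(-16\right) 0}{5} = \left(- \frac{1}{5}\right) 0 = 0$)
$r{\left(197 \right)} - x = 0 - 4140 = -4140$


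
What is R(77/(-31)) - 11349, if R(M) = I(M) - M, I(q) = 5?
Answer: -351587/31 ≈ -11342.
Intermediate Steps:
R(M) = 5 - M
R(77/(-31)) - 11349 = (5 - 77/(-31)) - 11349 = (5 - 77*(-1)/31) - 11349 = (5 - 1*(-77/31)) - 11349 = (5 + 77/31) - 11349 = 232/31 - 11349 = -351587/31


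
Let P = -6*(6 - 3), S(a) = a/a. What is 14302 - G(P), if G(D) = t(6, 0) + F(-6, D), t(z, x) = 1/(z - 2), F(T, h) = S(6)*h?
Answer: 57279/4 ≈ 14320.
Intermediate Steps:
S(a) = 1
F(T, h) = h (F(T, h) = 1*h = h)
t(z, x) = 1/(-2 + z)
P = -18 (P = -6*3 = -18)
G(D) = ¼ + D (G(D) = 1/(-2 + 6) + D = 1/4 + D = ¼ + D)
14302 - G(P) = 14302 - (¼ - 18) = 14302 - 1*(-71/4) = 14302 + 71/4 = 57279/4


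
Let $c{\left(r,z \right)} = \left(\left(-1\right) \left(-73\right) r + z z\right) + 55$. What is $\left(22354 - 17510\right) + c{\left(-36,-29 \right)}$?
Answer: $3112$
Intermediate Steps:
$c{\left(r,z \right)} = 55 + z^{2} + 73 r$ ($c{\left(r,z \right)} = \left(73 r + z^{2}\right) + 55 = \left(z^{2} + 73 r\right) + 55 = 55 + z^{2} + 73 r$)
$\left(22354 - 17510\right) + c{\left(-36,-29 \right)} = \left(22354 - 17510\right) + \left(55 + \left(-29\right)^{2} + 73 \left(-36\right)\right) = 4844 + \left(55 + 841 - 2628\right) = 4844 - 1732 = 3112$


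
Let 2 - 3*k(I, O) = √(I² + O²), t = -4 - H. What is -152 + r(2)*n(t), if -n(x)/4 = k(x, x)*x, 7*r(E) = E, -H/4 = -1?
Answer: -3064/21 - 512*√2/21 ≈ -180.38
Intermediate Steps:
H = 4 (H = -4*(-1) = 4)
r(E) = E/7
t = -8 (t = -4 - 1*4 = -4 - 4 = -8)
k(I, O) = ⅔ - √(I² + O²)/3
n(x) = -4*x*(⅔ - √2*√(x²)/3) (n(x) = -4*(⅔ - √(x² + x²)/3)*x = -4*(⅔ - √2*√(x²)/3)*x = -4*x*(⅔ - √2*√(x²)/3))
-152 + r(2)*n(t) = -152 + ((⅐)*2)*((4/3)*(-8)*(-2 + √2*√((-8)²))) = -152 + 2*((4/3)*(-8)*(-2 + √2*√64))/7 = -152 + 2*((4/3)*(-8)*(-2 + √2*8))/7 = -152 + 2*((4/3)*(-8)*(-2 + 8*√2))/7 = -152 + 2*(64/3 - 256*√2/3)/7 = -152 + (128/21 - 512*√2/21) = -3064/21 - 512*√2/21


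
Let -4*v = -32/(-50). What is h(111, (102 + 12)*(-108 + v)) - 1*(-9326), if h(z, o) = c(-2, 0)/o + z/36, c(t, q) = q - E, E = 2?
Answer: 1437872981/154128 ≈ 9329.1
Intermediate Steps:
v = -4/25 (v = -(-8)/(-50) = -(-8)*(-1)/50 = -¼*16/25 = -4/25 ≈ -0.16000)
c(t, q) = -2 + q (c(t, q) = q - 1*2 = q - 2 = -2 + q)
h(z, o) = -2/o + z/36 (h(z, o) = (-2 + 0)/o + z/36 = -2/o + z*(1/36) = -2/o + z/36)
h(111, (102 + 12)*(-108 + v)) - 1*(-9326) = (-2*1/((-108 - 4/25)*(102 + 12)) + (1/36)*111) - 1*(-9326) = (-2/(114*(-2704/25)) + 37/12) + 9326 = (-2/(-308256/25) + 37/12) + 9326 = (-2*(-25/308256) + 37/12) + 9326 = (25/154128 + 37/12) + 9326 = 475253/154128 + 9326 = 1437872981/154128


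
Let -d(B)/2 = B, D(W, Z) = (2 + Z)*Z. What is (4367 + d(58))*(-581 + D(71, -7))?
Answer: -2321046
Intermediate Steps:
D(W, Z) = Z*(2 + Z)
d(B) = -2*B
(4367 + d(58))*(-581 + D(71, -7)) = (4367 - 2*58)*(-581 - 7*(2 - 7)) = (4367 - 116)*(-581 - 7*(-5)) = 4251*(-581 + 35) = 4251*(-546) = -2321046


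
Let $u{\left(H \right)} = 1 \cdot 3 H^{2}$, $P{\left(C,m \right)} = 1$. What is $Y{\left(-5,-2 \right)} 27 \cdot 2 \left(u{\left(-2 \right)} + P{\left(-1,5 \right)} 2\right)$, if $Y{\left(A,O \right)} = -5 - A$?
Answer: $0$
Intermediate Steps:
$u{\left(H \right)} = 3 H^{2}$
$Y{\left(-5,-2 \right)} 27 \cdot 2 \left(u{\left(-2 \right)} + P{\left(-1,5 \right)} 2\right) = \left(-5 - -5\right) 27 \cdot 2 \left(3 \left(-2\right)^{2} + 1 \cdot 2\right) = \left(-5 + 5\right) 54 \left(3 \cdot 4 + 2\right) = 0 \cdot 54 \left(12 + 2\right) = 0 \cdot 14 = 0$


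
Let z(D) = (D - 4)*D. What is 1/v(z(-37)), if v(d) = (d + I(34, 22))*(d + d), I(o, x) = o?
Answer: 1/4705734 ≈ 2.1251e-7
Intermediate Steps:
z(D) = D*(-4 + D) (z(D) = (-4 + D)*D = D*(-4 + D))
v(d) = 2*d*(34 + d) (v(d) = (d + 34)*(d + d) = (34 + d)*(2*d) = 2*d*(34 + d))
1/v(z(-37)) = 1/(2*(-37*(-4 - 37))*(34 - 37*(-4 - 37))) = 1/(2*(-37*(-41))*(34 - 37*(-41))) = 1/(2*1517*(34 + 1517)) = 1/(2*1517*1551) = 1/4705734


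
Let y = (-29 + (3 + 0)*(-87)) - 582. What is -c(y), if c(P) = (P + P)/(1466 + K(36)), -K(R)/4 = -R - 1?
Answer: 872/807 ≈ 1.0805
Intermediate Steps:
K(R) = 4 + 4*R (K(R) = -4*(-R - 1) = -4*(-1 - R) = 4 + 4*R)
y = -872 (y = (-29 + 3*(-87)) - 582 = (-29 - 261) - 582 = -290 - 582 = -872)
c(P) = P/807 (c(P) = (P + P)/(1466 + (4 + 4*36)) = (2*P)/(1466 + (4 + 144)) = (2*P)/(1466 + 148) = (2*P)/1614 = (2*P)*(1/1614) = P/807)
-c(y) = -(-872)/807 = -1*(-872/807) = 872/807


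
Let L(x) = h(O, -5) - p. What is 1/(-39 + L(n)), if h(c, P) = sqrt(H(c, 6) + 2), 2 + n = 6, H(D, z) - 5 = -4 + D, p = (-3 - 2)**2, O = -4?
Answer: -64/4097 - I/4097 ≈ -0.015621 - 0.00024408*I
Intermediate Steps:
p = 25 (p = (-5)**2 = 25)
H(D, z) = 1 + D (H(D, z) = 5 + (-4 + D) = 1 + D)
n = 4 (n = -2 + 6 = 4)
h(c, P) = sqrt(3 + c) (h(c, P) = sqrt((1 + c) + 2) = sqrt(3 + c))
L(x) = -25 + I (L(x) = sqrt(3 - 4) - 1*25 = sqrt(-1) - 25 = I - 25 = -25 + I)
1/(-39 + L(n)) = 1/(-39 + (-25 + I)) = 1/(-64 + I) = (-64 - I)/4097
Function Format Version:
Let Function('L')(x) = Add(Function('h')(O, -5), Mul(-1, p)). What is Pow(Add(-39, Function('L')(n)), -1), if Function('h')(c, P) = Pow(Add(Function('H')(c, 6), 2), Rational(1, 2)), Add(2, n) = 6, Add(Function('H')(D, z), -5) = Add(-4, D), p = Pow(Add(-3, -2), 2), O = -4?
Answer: Add(Rational(-64, 4097), Mul(Rational(-1, 4097), I)) ≈ Add(-0.015621, Mul(-0.00024408, I))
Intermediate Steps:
p = 25 (p = Pow(-5, 2) = 25)
Function('H')(D, z) = Add(1, D) (Function('H')(D, z) = Add(5, Add(-4, D)) = Add(1, D))
n = 4 (n = Add(-2, 6) = 4)
Function('h')(c, P) = Pow(Add(3, c), Rational(1, 2)) (Function('h')(c, P) = Pow(Add(Add(1, c), 2), Rational(1, 2)) = Pow(Add(3, c), Rational(1, 2)))
Function('L')(x) = Add(-25, I) (Function('L')(x) = Add(Pow(Add(3, -4), Rational(1, 2)), Mul(-1, 25)) = Add(Pow(-1, Rational(1, 2)), -25) = Add(I, -25) = Add(-25, I))
Pow(Add(-39, Function('L')(n)), -1) = Pow(Add(-39, Add(-25, I)), -1) = Pow(Add(-64, I), -1) = Mul(Rational(1, 4097), Add(-64, Mul(-1, I)))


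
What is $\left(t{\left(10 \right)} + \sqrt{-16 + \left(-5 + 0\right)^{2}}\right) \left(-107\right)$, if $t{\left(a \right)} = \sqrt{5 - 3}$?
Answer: $-321 - 107 \sqrt{2} \approx -472.32$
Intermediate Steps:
$t{\left(a \right)} = \sqrt{2}$
$\left(t{\left(10 \right)} + \sqrt{-16 + \left(-5 + 0\right)^{2}}\right) \left(-107\right) = \left(\sqrt{2} + \sqrt{-16 + \left(-5 + 0\right)^{2}}\right) \left(-107\right) = \left(\sqrt{2} + \sqrt{-16 + \left(-5\right)^{2}}\right) \left(-107\right) = \left(\sqrt{2} + \sqrt{-16 + 25}\right) \left(-107\right) = \left(\sqrt{2} + \sqrt{9}\right) \left(-107\right) = \left(\sqrt{2} + 3\right) \left(-107\right) = \left(3 + \sqrt{2}\right) \left(-107\right) = -321 - 107 \sqrt{2}$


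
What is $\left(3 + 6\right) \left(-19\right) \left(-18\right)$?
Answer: $3078$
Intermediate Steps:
$\left(3 + 6\right) \left(-19\right) \left(-18\right) = 9 \left(-19\right) \left(-18\right) = \left(-171\right) \left(-18\right) = 3078$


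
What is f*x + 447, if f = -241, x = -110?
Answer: 26957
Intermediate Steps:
f*x + 447 = -241*(-110) + 447 = 26510 + 447 = 26957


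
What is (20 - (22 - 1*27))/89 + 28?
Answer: 2517/89 ≈ 28.281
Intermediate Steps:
(20 - (22 - 1*27))/89 + 28 = (20 - (22 - 27))*(1/89) + 28 = (20 - 1*(-5))*(1/89) + 28 = (20 + 5)*(1/89) + 28 = 25*(1/89) + 28 = 25/89 + 28 = 2517/89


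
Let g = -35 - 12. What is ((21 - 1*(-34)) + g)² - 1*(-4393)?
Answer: 4457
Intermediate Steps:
g = -47
((21 - 1*(-34)) + g)² - 1*(-4393) = ((21 - 1*(-34)) - 47)² - 1*(-4393) = ((21 + 34) - 47)² + 4393 = (55 - 47)² + 4393 = 8² + 4393 = 64 + 4393 = 4457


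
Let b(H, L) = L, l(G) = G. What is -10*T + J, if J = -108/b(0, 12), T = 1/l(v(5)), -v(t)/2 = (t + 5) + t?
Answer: -26/3 ≈ -8.6667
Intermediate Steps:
v(t) = -10 - 4*t (v(t) = -2*((t + 5) + t) = -2*((5 + t) + t) = -2*(5 + 2*t) = -10 - 4*t)
T = -1/30 (T = 1/(-10 - 4*5) = 1/(-10 - 20) = 1/(-30) = -1/30 ≈ -0.033333)
J = -9 (J = -108/12 = -108*1/12 = -9)
-10*T + J = -10*(-1/30) - 9 = ⅓ - 9 = -26/3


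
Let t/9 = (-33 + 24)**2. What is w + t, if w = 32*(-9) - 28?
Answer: 413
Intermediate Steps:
t = 729 (t = 9*(-33 + 24)**2 = 9*(-9)**2 = 9*81 = 729)
w = -316 (w = -288 - 28 = -316)
w + t = -316 + 729 = 413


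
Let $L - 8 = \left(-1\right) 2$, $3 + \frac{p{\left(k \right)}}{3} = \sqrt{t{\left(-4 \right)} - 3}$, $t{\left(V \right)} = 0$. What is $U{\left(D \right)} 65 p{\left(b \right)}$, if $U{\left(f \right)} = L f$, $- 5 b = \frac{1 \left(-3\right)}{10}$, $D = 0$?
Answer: $0$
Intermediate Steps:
$b = \frac{3}{50}$ ($b = - \frac{1 \left(-3\right) \frac{1}{10}}{5} = - \frac{\left(-3\right) \frac{1}{10}}{5} = \left(- \frac{1}{5}\right) \left(- \frac{3}{10}\right) = \frac{3}{50} \approx 0.06$)
$p{\left(k \right)} = -9 + 3 i \sqrt{3}$ ($p{\left(k \right)} = -9 + 3 \sqrt{0 - 3} = -9 + 3 \sqrt{-3} = -9 + 3 i \sqrt{3}$)
$L = 6$ ($L = 8 - 2 = 6$)
$U{\left(f \right)} = 6 f$
$U{\left(D \right)} 65 p{\left(b \right)} = 6 \cdot 0 \cdot 65 \left(-9 + 3 i \sqrt{3}\right) = 0 \cdot 65 \left(-9 + 3 i \sqrt{3}\right) = 0 \left(-9 + 3 i \sqrt{3}\right) = 0$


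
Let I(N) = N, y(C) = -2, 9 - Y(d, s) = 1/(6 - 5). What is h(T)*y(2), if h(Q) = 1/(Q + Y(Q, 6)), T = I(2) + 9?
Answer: -2/19 ≈ -0.10526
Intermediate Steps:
Y(d, s) = 8 (Y(d, s) = 9 - 1/(6 - 5) = 9 - 1/1 = 9 - 1*1 = 9 - 1 = 8)
T = 11 (T = 2 + 9 = 11)
h(Q) = 1/(8 + Q) (h(Q) = 1/(Q + 8) = 1/(8 + Q))
h(T)*y(2) = -2/(8 + 11) = -2/19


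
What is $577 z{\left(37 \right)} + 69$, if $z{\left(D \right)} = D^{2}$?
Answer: $789982$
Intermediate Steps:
$577 z{\left(37 \right)} + 69 = 577 \cdot 37^{2} + 69 = 577 \cdot 1369 + 69 = 789913 + 69 = 789982$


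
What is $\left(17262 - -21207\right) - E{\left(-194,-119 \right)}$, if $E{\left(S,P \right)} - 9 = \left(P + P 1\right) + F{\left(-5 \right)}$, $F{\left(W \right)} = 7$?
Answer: $38691$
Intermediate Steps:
$E{\left(S,P \right)} = 16 + 2 P$ ($E{\left(S,P \right)} = 9 + \left(\left(P + P 1\right) + 7\right) = 9 + \left(\left(P + P\right) + 7\right) = 9 + \left(2 P + 7\right) = 9 + \left(7 + 2 P\right) = 16 + 2 P$)
$\left(17262 - -21207\right) - E{\left(-194,-119 \right)} = \left(17262 - -21207\right) - \left(16 + 2 \left(-119\right)\right) = \left(17262 + 21207\right) - \left(16 - 238\right) = 38469 - -222 = 38469 + 222 = 38691$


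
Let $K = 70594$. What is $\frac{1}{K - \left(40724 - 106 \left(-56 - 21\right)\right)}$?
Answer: $\frac{1}{21708} \approx 4.6066 \cdot 10^{-5}$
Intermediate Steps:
$\frac{1}{K - \left(40724 - 106 \left(-56 - 21\right)\right)} = \frac{1}{70594 - \left(40724 - 106 \left(-56 - 21\right)\right)} = \frac{1}{70594 - \left(40724 - -8162\right)} = \frac{1}{70594 - 48886} = \frac{1}{21708}$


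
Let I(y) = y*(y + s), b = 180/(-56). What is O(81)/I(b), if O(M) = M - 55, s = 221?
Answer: -5096/137205 ≈ -0.037142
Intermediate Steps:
O(M) = -55 + M
b = -45/14 (b = 180*(-1/56) = -45/14 ≈ -3.2143)
I(y) = y*(221 + y) (I(y) = y*(y + 221) = y*(221 + y))
O(81)/I(b) = (-55 + 81)/((-45*(221 - 45/14)/14)) = 26/((-45/14*3049/14)) = 26/(-137205/196) = 26*(-196/137205) = -5096/137205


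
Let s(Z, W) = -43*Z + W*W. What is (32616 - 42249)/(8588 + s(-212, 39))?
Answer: -9633/19225 ≈ -0.50107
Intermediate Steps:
s(Z, W) = W² - 43*Z (s(Z, W) = -43*Z + W² = W² - 43*Z)
(32616 - 42249)/(8588 + s(-212, 39)) = (32616 - 42249)/(8588 + (39² - 43*(-212))) = -9633/(8588 + (1521 + 9116)) = -9633/(8588 + 10637) = -9633/19225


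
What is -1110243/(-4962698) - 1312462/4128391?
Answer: -1929835333463/20487957758918 ≈ -0.094194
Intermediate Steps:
-1110243/(-4962698) - 1312462/4128391 = -1110243*(-1/4962698) - 1312462*1/4128391 = 1110243/4962698 - 1312462/4128391 = -1929835333463/20487957758918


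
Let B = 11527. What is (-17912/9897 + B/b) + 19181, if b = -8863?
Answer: 1682229069316/87717111 ≈ 19178.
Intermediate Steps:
(-17912/9897 + B/b) + 19181 = (-17912/9897 + 11527/(-8863)) + 19181 = (-17912*1/9897 + 11527*(-1/8863)) + 19181 = (-17912/9897 - 11527/8863) + 19181 = -272836775/87717111 + 19181 = 1682229069316/87717111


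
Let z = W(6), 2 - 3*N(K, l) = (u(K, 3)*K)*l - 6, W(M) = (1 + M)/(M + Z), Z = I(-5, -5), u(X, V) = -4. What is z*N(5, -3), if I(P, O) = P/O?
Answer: -52/3 ≈ -17.333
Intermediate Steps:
Z = 1 (Z = -5/(-5) = -5*(-1/5) = 1)
W(M) = 1 (W(M) = (1 + M)/(M + 1) = (1 + M)/(1 + M) = 1)
N(K, l) = 8/3 + 4*K*l/3 (N(K, l) = 2/3 - ((-4*K)*l - 6)/3 = 2/3 - (-4*K*l - 6)/3 = 2/3 - (-6 - 4*K*l)/3 = 2/3 + (2 + 4*K*l/3) = 8/3 + 4*K*l/3)
z = 1
z*N(5, -3) = 1*(8/3 + (4/3)*5*(-3)) = 1*(8/3 - 20) = 1*(-52/3) = -52/3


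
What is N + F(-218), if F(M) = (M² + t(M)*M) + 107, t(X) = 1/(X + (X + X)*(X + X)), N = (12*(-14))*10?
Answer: 40023320/871 ≈ 45951.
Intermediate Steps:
N = -1680 (N = -168*10 = -1680)
t(X) = 1/(X + 4*X²) (t(X) = 1/(X + (2*X)*(2*X)) = 1/(X + 4*X²))
F(M) = 107 + M² + 1/(1 + 4*M) (F(M) = (M² + (1/(M*(1 + 4*M)))*M) + 107 = (M² + 1/(1 + 4*M)) + 107 = 107 + M² + 1/(1 + 4*M))
N + F(-218) = -1680 + (1 + (1 + 4*(-218))*(107 + (-218)²))/(1 + 4*(-218)) = -1680 + (1 + (1 - 872)*(107 + 47524))/(1 - 872) = -1680 + (1 - 871*47631)/(-871) = -1680 - (1 - 41486601)/871 = -1680 - 1/871*(-41486600) = -1680 + 41486600/871 = 40023320/871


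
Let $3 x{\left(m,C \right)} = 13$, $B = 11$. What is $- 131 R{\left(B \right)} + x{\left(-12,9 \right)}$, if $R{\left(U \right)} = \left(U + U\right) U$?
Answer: $- \frac{95093}{3} \approx -31698.0$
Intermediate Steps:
$R{\left(U \right)} = 2 U^{2}$ ($R{\left(U \right)} = 2 U U = 2 U^{2}$)
$x{\left(m,C \right)} = \frac{13}{3}$ ($x{\left(m,C \right)} = \frac{1}{3} \cdot 13 = \frac{13}{3}$)
$- 131 R{\left(B \right)} + x{\left(-12,9 \right)} = - 131 \cdot 2 \cdot 11^{2} + \frac{13}{3} = - 131 \cdot 2 \cdot 121 + \frac{13}{3} = \left(-131\right) 242 + \frac{13}{3} = -31702 + \frac{13}{3} = - \frac{95093}{3}$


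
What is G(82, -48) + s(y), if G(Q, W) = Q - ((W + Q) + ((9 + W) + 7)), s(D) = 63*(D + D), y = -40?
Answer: -4960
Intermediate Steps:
s(D) = 126*D (s(D) = 63*(2*D) = 126*D)
G(Q, W) = -16 - 2*W (G(Q, W) = Q - ((Q + W) + (16 + W)) = Q - (16 + Q + 2*W) = Q + (-16 - Q - 2*W) = -16 - 2*W)
G(82, -48) + s(y) = (-16 - 2*(-48)) + 126*(-40) = (-16 + 96) - 5040 = 80 - 5040 = -4960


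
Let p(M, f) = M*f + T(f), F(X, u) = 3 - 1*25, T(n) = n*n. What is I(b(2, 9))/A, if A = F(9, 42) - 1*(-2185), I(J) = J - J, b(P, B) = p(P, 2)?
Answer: 0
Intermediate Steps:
T(n) = n²
F(X, u) = -22 (F(X, u) = 3 - 25 = -22)
p(M, f) = f² + M*f (p(M, f) = M*f + f² = f² + M*f)
b(P, B) = 4 + 2*P (b(P, B) = 2*(P + 2) = 2*(2 + P) = 4 + 2*P)
I(J) = 0
A = 2163 (A = -22 - 1*(-2185) = -22 + 2185 = 2163)
I(b(2, 9))/A = 0/2163 = 0*(1/2163) = 0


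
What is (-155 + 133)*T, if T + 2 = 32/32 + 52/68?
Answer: 88/17 ≈ 5.1765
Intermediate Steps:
T = -4/17 (T = -2 + (32/32 + 52/68) = -2 + (32*(1/32) + 52*(1/68)) = -2 + (1 + 13/17) = -2 + 30/17 = -4/17 ≈ -0.23529)
(-155 + 133)*T = (-155 + 133)*(-4/17) = -22*(-4/17) = 88/17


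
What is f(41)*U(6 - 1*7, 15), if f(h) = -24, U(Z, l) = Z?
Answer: 24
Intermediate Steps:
f(41)*U(6 - 1*7, 15) = -24*(6 - 1*7) = -24*(6 - 7) = -24*(-1) = 24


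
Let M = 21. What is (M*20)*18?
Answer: 7560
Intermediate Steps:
(M*20)*18 = (21*20)*18 = 420*18 = 7560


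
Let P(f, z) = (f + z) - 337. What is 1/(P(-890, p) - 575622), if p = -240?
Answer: -1/577089 ≈ -1.7328e-6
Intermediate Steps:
P(f, z) = -337 + f + z
1/(P(-890, p) - 575622) = 1/((-337 - 890 - 240) - 575622) = 1/(-1467 - 575622) = 1/(-577089) = -1/577089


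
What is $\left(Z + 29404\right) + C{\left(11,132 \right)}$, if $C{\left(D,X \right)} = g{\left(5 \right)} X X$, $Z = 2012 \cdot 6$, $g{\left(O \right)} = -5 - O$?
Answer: $-132764$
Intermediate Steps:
$Z = 12072$
$C{\left(D,X \right)} = - 10 X^{2}$ ($C{\left(D,X \right)} = \left(-5 - 5\right) X X = - 10 X X = - 10 X^{2}$)
$\left(Z + 29404\right) + C{\left(11,132 \right)} = \left(12072 + 29404\right) - 10 \cdot 132^{2} = 41476 - 174240 = -132764$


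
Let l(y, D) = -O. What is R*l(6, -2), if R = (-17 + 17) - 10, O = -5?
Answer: -50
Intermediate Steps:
l(y, D) = 5 (l(y, D) = -1*(-5) = 5)
R = -10 (R = 0 - 10 = -10)
R*l(6, -2) = -10*5 = -50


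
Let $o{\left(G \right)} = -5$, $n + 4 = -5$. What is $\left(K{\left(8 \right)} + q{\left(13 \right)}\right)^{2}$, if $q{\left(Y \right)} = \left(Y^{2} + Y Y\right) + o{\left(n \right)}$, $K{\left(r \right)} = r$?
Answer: $116281$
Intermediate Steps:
$n = -9$ ($n = -4 - 5 = -9$)
$q{\left(Y \right)} = -5 + 2 Y^{2}$ ($q{\left(Y \right)} = \left(Y^{2} + Y Y\right) - 5 = \left(Y^{2} + Y^{2}\right) - 5 = 2 Y^{2} - 5 = -5 + 2 Y^{2}$)
$\left(K{\left(8 \right)} + q{\left(13 \right)}\right)^{2} = \left(8 - \left(5 - 2 \cdot 13^{2}\right)\right)^{2} = \left(8 + \left(-5 + 2 \cdot 169\right)\right)^{2} = \left(8 + \left(-5 + 338\right)\right)^{2} = \left(8 + 333\right)^{2} = 341^{2} = 116281$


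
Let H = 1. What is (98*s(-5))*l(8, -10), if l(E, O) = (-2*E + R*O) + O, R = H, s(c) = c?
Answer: 17640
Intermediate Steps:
R = 1
l(E, O) = -2*E + 2*O (l(E, O) = (-2*E + 1*O) + O = (-2*E + O) + O = (O - 2*E) + O = -2*E + 2*O)
(98*s(-5))*l(8, -10) = (98*(-5))*(-2*8 + 2*(-10)) = -490*(-16 - 20) = -490*(-36) = 17640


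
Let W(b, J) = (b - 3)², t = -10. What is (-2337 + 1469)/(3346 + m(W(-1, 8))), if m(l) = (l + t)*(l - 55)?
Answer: -217/778 ≈ -0.27892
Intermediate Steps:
W(b, J) = (-3 + b)²
m(l) = (-55 + l)*(-10 + l) (m(l) = (l - 10)*(l - 55) = (-10 + l)*(-55 + l) = (-55 + l)*(-10 + l))
(-2337 + 1469)/(3346 + m(W(-1, 8))) = (-2337 + 1469)/(3346 + (550 + ((-3 - 1)²)² - 65*(-3 - 1)²)) = -868/(3346 + (550 + ((-4)²)² - 65*(-4)²)) = -868/(3346 + (550 + 16² - 65*16)) = -868/(3346 + (550 + 256 - 1040)) = -868/(3346 - 234) = -868/3112 = -868*1/3112 = -217/778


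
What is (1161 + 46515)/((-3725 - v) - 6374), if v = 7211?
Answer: -7946/2885 ≈ -2.7542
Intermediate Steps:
(1161 + 46515)/((-3725 - v) - 6374) = (1161 + 46515)/((-3725 - 1*7211) - 6374) = 47676/((-3725 - 7211) - 6374) = 47676/(-10936 - 6374) = 47676/(-17310) = 47676*(-1/17310) = -7946/2885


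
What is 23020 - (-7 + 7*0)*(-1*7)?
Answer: 22971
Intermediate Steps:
23020 - (-7 + 7*0)*(-1*7) = 23020 - (-7 + 0)*(-7) = 23020 - (-7)*(-7) = 23020 - 1*49 = 23020 - 49 = 22971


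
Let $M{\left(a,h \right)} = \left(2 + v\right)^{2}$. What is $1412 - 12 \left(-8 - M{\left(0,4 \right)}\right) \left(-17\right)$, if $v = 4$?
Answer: $-7564$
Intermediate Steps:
$M{\left(a,h \right)} = 36$ ($M{\left(a,h \right)} = \left(2 + 4\right)^{2} = 6^{2} = 36$)
$1412 - 12 \left(-8 - M{\left(0,4 \right)}\right) \left(-17\right) = 1412 - 12 \left(-8 - 36\right) \left(-17\right) = 1412 - 12 \left(-44\right) \left(-17\right) = 1412 - \left(-528\right) \left(-17\right) = 1412 - 8976 = -7564$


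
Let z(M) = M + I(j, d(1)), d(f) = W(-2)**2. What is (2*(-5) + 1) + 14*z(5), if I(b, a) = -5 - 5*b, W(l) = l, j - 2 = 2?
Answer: -289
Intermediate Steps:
j = 4 (j = 2 + 2 = 4)
d(f) = 4 (d(f) = (-2)**2 = 4)
z(M) = -25 + M (z(M) = M + (-5 - 5*4) = M + (-5 - 20) = M - 25 = -25 + M)
(2*(-5) + 1) + 14*z(5) = (2*(-5) + 1) + 14*(-25 + 5) = (-10 + 1) + 14*(-20) = -9 - 280 = -289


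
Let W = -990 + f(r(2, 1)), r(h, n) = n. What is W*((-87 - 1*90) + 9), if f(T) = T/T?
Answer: 166152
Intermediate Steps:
f(T) = 1
W = -989 (W = -990 + 1 = -989)
W*((-87 - 1*90) + 9) = -989*((-87 - 1*90) + 9) = -989*((-87 - 90) + 9) = -989*(-177 + 9) = -989*(-168) = 166152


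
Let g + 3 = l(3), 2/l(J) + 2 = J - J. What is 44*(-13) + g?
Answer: -576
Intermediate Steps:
l(J) = -1 (l(J) = 2/(-2 + (J - J)) = 2/(-2 + 0) = 2/(-2) = 2*(-½) = -1)
g = -4 (g = -3 - 1 = -4)
44*(-13) + g = 44*(-13) - 4 = -572 - 4 = -576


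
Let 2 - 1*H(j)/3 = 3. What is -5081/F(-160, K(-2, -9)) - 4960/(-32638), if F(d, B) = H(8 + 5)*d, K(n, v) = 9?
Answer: -81726439/7833120 ≈ -10.433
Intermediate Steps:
H(j) = -3 (H(j) = 6 - 3*3 = 6 - 9 = -3)
F(d, B) = -3*d
-5081/F(-160, K(-2, -9)) - 4960/(-32638) = -5081/((-3*(-160))) - 4960/(-32638) = -5081/480 - 4960*(-1/32638) = -5081*1/480 + 2480/16319 = -5081/480 + 2480/16319 = -81726439/7833120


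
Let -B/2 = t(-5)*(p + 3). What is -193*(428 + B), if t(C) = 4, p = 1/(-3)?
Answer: -235460/3 ≈ -78487.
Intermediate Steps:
p = -1/3 ≈ -0.33333
B = -64/3 (B = -8*(-1/3 + 3) = -8*8/3 = -2*32/3 = -64/3 ≈ -21.333)
-193*(428 + B) = -193*(428 - 64/3) = -193*1220/3 = -235460/3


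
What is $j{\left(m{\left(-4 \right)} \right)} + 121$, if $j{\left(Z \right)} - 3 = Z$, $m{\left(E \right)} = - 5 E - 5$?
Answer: $139$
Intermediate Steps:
$m{\left(E \right)} = -5 - 5 E$
$j{\left(Z \right)} = 3 + Z$
$j{\left(m{\left(-4 \right)} \right)} + 121 = \left(3 - -15\right) + 121 = \left(3 + \left(-5 + 20\right)\right) + 121 = \left(3 + 15\right) + 121 = 18 + 121 = 139$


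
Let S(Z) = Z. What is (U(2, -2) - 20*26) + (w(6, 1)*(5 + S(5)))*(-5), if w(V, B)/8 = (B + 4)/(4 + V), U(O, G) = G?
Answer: -722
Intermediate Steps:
w(V, B) = 8*(4 + B)/(4 + V) (w(V, B) = 8*((B + 4)/(4 + V)) = 8*((4 + B)/(4 + V)) = 8*(4 + B)/(4 + V))
(U(2, -2) - 20*26) + (w(6, 1)*(5 + S(5)))*(-5) = (-2 - 20*26) + ((8*(4 + 1)/(4 + 6))*(5 + 5))*(-5) = (-2 - 520) + ((8*5/10)*10)*(-5) = -522 + ((8*(⅒)*5)*10)*(-5) = -522 + (4*10)*(-5) = -522 + 40*(-5) = -522 - 200 = -722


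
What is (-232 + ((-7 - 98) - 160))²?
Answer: 247009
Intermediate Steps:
(-232 + ((-7 - 98) - 160))² = (-232 + (-105 - 160))² = (-232 - 265)² = (-497)² = 247009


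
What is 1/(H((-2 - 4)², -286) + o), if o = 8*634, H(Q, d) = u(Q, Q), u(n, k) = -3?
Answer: 1/5069 ≈ 0.00019728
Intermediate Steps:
H(Q, d) = -3
o = 5072
1/(H((-2 - 4)², -286) + o) = 1/(-3 + 5072) = 1/5069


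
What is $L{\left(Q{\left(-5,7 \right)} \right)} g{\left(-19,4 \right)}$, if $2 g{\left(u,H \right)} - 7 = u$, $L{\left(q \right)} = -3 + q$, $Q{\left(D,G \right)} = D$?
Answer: $48$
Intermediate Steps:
$g{\left(u,H \right)} = \frac{7}{2} + \frac{u}{2}$
$L{\left(Q{\left(-5,7 \right)} \right)} g{\left(-19,4 \right)} = \left(-3 - 5\right) \left(\frac{7}{2} + \frac{1}{2} \left(-19\right)\right) = - 8 \left(\frac{7}{2} - \frac{19}{2}\right) = \left(-8\right) \left(-6\right) = 48$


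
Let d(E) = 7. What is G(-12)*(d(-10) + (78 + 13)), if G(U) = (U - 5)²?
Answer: 28322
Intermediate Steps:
G(U) = (-5 + U)²
G(-12)*(d(-10) + (78 + 13)) = (-5 - 12)²*(7 + (78 + 13)) = (-17)²*(7 + 91) = 289*98 = 28322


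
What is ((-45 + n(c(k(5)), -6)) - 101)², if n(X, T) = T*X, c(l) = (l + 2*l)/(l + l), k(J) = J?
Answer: 24025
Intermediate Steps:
c(l) = 3/2 (c(l) = (3*l)/((2*l)) = (3*l)*(1/(2*l)) = 3/2)
((-45 + n(c(k(5)), -6)) - 101)² = ((-45 - 6*3/2) - 101)² = ((-45 - 9) - 101)² = (-54 - 101)² = (-155)² = 24025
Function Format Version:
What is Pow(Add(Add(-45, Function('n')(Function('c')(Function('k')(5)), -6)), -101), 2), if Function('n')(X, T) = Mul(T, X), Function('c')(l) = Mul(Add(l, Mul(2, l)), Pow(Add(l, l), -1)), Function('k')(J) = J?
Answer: 24025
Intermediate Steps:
Function('c')(l) = Rational(3, 2) (Function('c')(l) = Mul(Mul(3, l), Pow(Mul(2, l), -1)) = Mul(Mul(3, l), Mul(Rational(1, 2), Pow(l, -1))) = Rational(3, 2))
Pow(Add(Add(-45, Function('n')(Function('c')(Function('k')(5)), -6)), -101), 2) = Pow(Add(Add(-45, Mul(-6, Rational(3, 2))), -101), 2) = Pow(Add(Add(-45, -9), -101), 2) = Pow(Add(-54, -101), 2) = Pow(-155, 2) = 24025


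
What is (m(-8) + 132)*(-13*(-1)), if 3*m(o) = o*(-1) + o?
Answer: 1716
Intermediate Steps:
m(o) = 0 (m(o) = (o*(-1) + o)/3 = (-o + o)/3 = (⅓)*0 = 0)
(m(-8) + 132)*(-13*(-1)) = (0 + 132)*(-13*(-1)) = 132*13 = 1716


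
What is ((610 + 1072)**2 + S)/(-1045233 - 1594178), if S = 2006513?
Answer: -4835637/2639411 ≈ -1.8321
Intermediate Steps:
((610 + 1072)**2 + S)/(-1045233 - 1594178) = ((610 + 1072)**2 + 2006513)/(-1045233 - 1594178) = (1682**2 + 2006513)/(-2639411) = (2829124 + 2006513)*(-1/2639411) = 4835637*(-1/2639411) = -4835637/2639411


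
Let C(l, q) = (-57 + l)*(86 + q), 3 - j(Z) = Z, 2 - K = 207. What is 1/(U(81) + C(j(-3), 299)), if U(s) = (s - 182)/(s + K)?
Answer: -124/2434639 ≈ -5.0932e-5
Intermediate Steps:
K = -205 (K = 2 - 1*207 = 2 - 207 = -205)
j(Z) = 3 - Z
U(s) = (-182 + s)/(-205 + s) (U(s) = (s - 182)/(s - 205) = (-182 + s)/(-205 + s))
1/(U(81) + C(j(-3), 299)) = 1/((-182 + 81)/(-205 + 81) + (-4902 - 57*299 + 86*(3 - 1*(-3)) + (3 - 1*(-3))*299)) = 1/(-101/(-124) + (-4902 - 17043 + 86*(3 + 3) + (3 + 3)*299)) = 1/(-1/124*(-101) + (-4902 - 17043 + 86*6 + 6*299)) = 1/(101/124 + (-4902 - 17043 + 516 + 1794)) = 1/(101/124 - 19635) = 1/(-2434639/124) = -124/2434639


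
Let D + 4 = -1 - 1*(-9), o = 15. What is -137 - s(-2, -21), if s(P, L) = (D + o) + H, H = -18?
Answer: -138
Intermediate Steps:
D = 4 (D = -4 + (-1 - 1*(-9)) = -4 + (-1 + 9) = -4 + 8 = 4)
s(P, L) = 1 (s(P, L) = (4 + 15) - 18 = 19 - 18 = 1)
-137 - s(-2, -21) = -137 - 1*1 = -137 - 1 = -138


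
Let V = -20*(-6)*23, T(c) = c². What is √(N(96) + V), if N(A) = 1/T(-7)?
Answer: √135241/7 ≈ 52.536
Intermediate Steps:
V = 2760 (V = 120*23 = 2760)
N(A) = 1/49 (N(A) = 1/((-7)²) = 1/49)
√(N(96) + V) = √(1/49 + 2760) = √(135241/49) = √135241/7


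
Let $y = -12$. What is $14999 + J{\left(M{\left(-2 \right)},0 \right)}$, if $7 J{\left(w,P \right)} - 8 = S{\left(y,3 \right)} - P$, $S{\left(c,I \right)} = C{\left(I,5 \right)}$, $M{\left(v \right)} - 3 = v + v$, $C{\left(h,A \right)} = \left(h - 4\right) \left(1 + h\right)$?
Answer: $\frac{104997}{7} \approx 15000.0$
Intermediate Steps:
$C{\left(h,A \right)} = \left(1 + h\right) \left(-4 + h\right)$ ($C{\left(h,A \right)} = \left(-4 + h\right) \left(1 + h\right) = \left(1 + h\right) \left(-4 + h\right)$)
$M{\left(v \right)} = 3 + 2 v$ ($M{\left(v \right)} = 3 + \left(v + v\right) = 3 + 2 v$)
$S{\left(c,I \right)} = -4 + I^{2} - 3 I$
$J{\left(w,P \right)} = \frac{4}{7} - \frac{P}{7}$ ($J{\left(w,P \right)} = \frac{8}{7} + \frac{\left(-4 + 3^{2} - 9\right) - P}{7} = \frac{8}{7} + \frac{\left(-4 + 9 - 9\right) - P}{7} = \frac{8}{7} + \frac{-4 - P}{7} = \frac{8}{7} - \left(\frac{4}{7} + \frac{P}{7}\right) = \frac{4}{7} - \frac{P}{7}$)
$14999 + J{\left(M{\left(-2 \right)},0 \right)} = 14999 + \left(\frac{4}{7} - 0\right) = 14999 + \left(\frac{4}{7} + 0\right) = 14999 + \frac{4}{7} = \frac{104997}{7}$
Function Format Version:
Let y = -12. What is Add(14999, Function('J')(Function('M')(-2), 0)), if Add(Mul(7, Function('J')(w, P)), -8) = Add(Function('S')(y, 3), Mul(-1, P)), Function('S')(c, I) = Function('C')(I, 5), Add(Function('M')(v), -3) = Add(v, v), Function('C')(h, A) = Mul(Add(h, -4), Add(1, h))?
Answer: Rational(104997, 7) ≈ 15000.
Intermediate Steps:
Function('C')(h, A) = Mul(Add(1, h), Add(-4, h)) (Function('C')(h, A) = Mul(Add(-4, h), Add(1, h)) = Mul(Add(1, h), Add(-4, h)))
Function('M')(v) = Add(3, Mul(2, v)) (Function('M')(v) = Add(3, Add(v, v)) = Add(3, Mul(2, v)))
Function('S')(c, I) = Add(-4, Pow(I, 2), Mul(-3, I))
Function('J')(w, P) = Add(Rational(4, 7), Mul(Rational(-1, 7), P)) (Function('J')(w, P) = Add(Rational(8, 7), Mul(Rational(1, 7), Add(Add(-4, Pow(3, 2), Mul(-3, 3)), Mul(-1, P)))) = Add(Rational(8, 7), Mul(Rational(1, 7), Add(Add(-4, 9, -9), Mul(-1, P)))) = Add(Rational(8, 7), Mul(Rational(1, 7), Add(-4, Mul(-1, P)))) = Add(Rational(8, 7), Add(Rational(-4, 7), Mul(Rational(-1, 7), P))) = Add(Rational(4, 7), Mul(Rational(-1, 7), P)))
Add(14999, Function('J')(Function('M')(-2), 0)) = Add(14999, Add(Rational(4, 7), Mul(Rational(-1, 7), 0))) = Add(14999, Add(Rational(4, 7), 0)) = Add(14999, Rational(4, 7)) = Rational(104997, 7)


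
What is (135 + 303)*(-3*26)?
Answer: -34164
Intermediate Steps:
(135 + 303)*(-3*26) = 438*(-78) = -34164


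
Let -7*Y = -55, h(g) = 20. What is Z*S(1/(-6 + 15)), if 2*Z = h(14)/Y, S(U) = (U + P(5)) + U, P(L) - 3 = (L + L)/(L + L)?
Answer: 532/99 ≈ 5.3737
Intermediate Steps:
Y = 55/7 (Y = -1/7*(-55) = 55/7 ≈ 7.8571)
P(L) = 4 (P(L) = 3 + (L + L)/(L + L) = 3 + (2*L)/((2*L)) = 3 + (2*L)*(1/(2*L)) = 3 + 1 = 4)
S(U) = 4 + 2*U (S(U) = (U + 4) + U = (4 + U) + U = 4 + 2*U)
Z = 14/11 (Z = (20/(55/7))/2 = (20*(7/55))/2 = (1/2)*(28/11) = 14/11 ≈ 1.2727)
Z*S(1/(-6 + 15)) = 14*(4 + 2/(-6 + 15))/11 = 14*(4 + 2/9)/11 = (14/11)*(38/9) = 532/99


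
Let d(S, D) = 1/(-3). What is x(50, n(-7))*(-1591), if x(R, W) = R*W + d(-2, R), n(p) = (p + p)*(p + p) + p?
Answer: -45103259/3 ≈ -1.5034e+7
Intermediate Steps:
d(S, D) = -⅓
n(p) = p + 4*p² (n(p) = (2*p)*(2*p) + p = 4*p² + p = p + 4*p²)
x(R, W) = -⅓ + R*W (x(R, W) = R*W - ⅓ = -⅓ + R*W)
x(50, n(-7))*(-1591) = (-⅓ + 50*(-7*(1 + 4*(-7))))*(-1591) = (-⅓ + 50*(-7*(1 - 28)))*(-1591) = (-⅓ + 50*(-7*(-27)))*(-1591) = (-⅓ + 50*189)*(-1591) = (-⅓ + 9450)*(-1591) = (28349/3)*(-1591) = -45103259/3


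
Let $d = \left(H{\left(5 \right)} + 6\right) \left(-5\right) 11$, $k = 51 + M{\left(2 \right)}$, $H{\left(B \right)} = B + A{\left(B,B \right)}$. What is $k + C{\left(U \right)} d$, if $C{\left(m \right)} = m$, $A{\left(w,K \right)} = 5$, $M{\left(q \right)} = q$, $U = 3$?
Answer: $-2587$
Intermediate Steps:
$H{\left(B \right)} = 5 + B$ ($H{\left(B \right)} = B + 5 = 5 + B$)
$k = 53$ ($k = 51 + 2 = 53$)
$d = -880$ ($d = \left(\left(5 + 5\right) + 6\right) \left(-5\right) 11 = \left(10 + 6\right) \left(-5\right) 11 = 16 \left(-5\right) 11 = \left(-80\right) 11 = -880$)
$k + C{\left(U \right)} d = 53 + 3 \left(-880\right) = 53 - 2640 = -2587$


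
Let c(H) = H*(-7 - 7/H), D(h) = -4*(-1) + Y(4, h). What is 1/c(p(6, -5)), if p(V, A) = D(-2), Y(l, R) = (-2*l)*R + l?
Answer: -1/175 ≈ -0.0057143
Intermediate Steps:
Y(l, R) = l - 2*R*l (Y(l, R) = -2*R*l + l = l - 2*R*l)
D(h) = 8 - 8*h (D(h) = -4*(-1) + 4*(1 - 2*h) = 4 + (4 - 8*h) = 8 - 8*h)
p(V, A) = 24 (p(V, A) = 8 - 8*(-2) = 8 + 16 = 24)
1/c(p(6, -5)) = 1/(-7 - 7*24) = 1/(-7 - 168) = 1/(-175) = -1/175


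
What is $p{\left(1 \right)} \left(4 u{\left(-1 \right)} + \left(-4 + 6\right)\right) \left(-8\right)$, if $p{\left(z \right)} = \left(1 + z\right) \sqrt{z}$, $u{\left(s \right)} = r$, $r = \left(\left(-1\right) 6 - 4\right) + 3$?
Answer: $416$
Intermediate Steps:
$r = -7$ ($r = \left(-6 - 4\right) + 3 = -10 + 3 = -7$)
$u{\left(s \right)} = -7$
$p{\left(z \right)} = \sqrt{z} \left(1 + z\right)$
$p{\left(1 \right)} \left(4 u{\left(-1 \right)} + \left(-4 + 6\right)\right) \left(-8\right) = \sqrt{1} \left(1 + 1\right) \left(4 \left(-7\right) + \left(-4 + 6\right)\right) \left(-8\right) = 1 \cdot 2 \left(-28 + 2\right) \left(-8\right) = 2 \left(-26\right) \left(-8\right) = \left(-52\right) \left(-8\right) = 416$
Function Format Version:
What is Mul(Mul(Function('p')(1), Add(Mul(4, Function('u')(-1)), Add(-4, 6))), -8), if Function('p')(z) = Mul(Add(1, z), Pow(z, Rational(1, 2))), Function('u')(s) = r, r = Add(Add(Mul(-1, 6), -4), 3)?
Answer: 416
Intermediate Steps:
r = -7 (r = Add(Add(-6, -4), 3) = Add(-10, 3) = -7)
Function('u')(s) = -7
Function('p')(z) = Mul(Pow(z, Rational(1, 2)), Add(1, z))
Mul(Mul(Function('p')(1), Add(Mul(4, Function('u')(-1)), Add(-4, 6))), -8) = Mul(Mul(Mul(Pow(1, Rational(1, 2)), Add(1, 1)), Add(Mul(4, -7), Add(-4, 6))), -8) = Mul(Mul(Mul(1, 2), Add(-28, 2)), -8) = Mul(Mul(2, -26), -8) = Mul(-52, -8) = 416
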